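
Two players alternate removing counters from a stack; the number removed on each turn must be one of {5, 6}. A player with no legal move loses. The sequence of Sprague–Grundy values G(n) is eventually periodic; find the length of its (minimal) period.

G(0) = 0
G(1) = mex{} = 0
G(2) = mex{} = 0
G(3) = mex{} = 0
G(4) = mex{} = 0
G(5) = mex{0} = 1
G(6) = mex{0,0} = 1
G(7) = mex{0,0} = 1
G(8) = mex{0,0} = 1
G(9) = mex{0,0} = 1
G(10) = mex{1,0} = 2
G(11) = mex{1,1} = 0
G(12) = mex{1,1} = 0
G(13) = mex{1,1} = 0
G(14) = mex{1,1} = 0
G(15) = mex{2,1} = 0
G(16) = mex{0,2} = 1
G(17) = mex{0,0} = 1
G(18) = mex{0,0} = 1
G(19) = mex{0,0} = 1
G(20) = mex{0,0} = 1
G(21) = mex{1,0} = 2
G(22) = mex{1,1} = 0
G(23) = mex{1,1} = 0
G(n+11) = G(n) holds for n = 0,…,5 (a full window of length max(S) = 6), so the sequence is purely periodic with period 11.

11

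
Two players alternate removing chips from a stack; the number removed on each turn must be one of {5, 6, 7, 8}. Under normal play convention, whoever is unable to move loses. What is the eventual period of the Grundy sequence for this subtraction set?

G(0) = 0
G(1) = mex{} = 0
G(2) = mex{} = 0
G(3) = mex{} = 0
G(4) = mex{} = 0
G(5) = mex{0} = 1
G(6) = mex{0,0} = 1
G(7) = mex{0,0,0} = 1
G(8) = mex{0,0,0,0} = 1
G(9) = mex{0,0,0,0} = 1
G(10) = mex{1,0,0,0} = 2
G(11) = mex{1,1,0,0} = 2
G(12) = mex{1,1,1,0} = 2
G(13) = mex{1,1,1,1} = 0
G(14) = mex{1,1,1,1} = 0
G(15) = mex{2,1,1,1} = 0
G(16) = mex{2,2,1,1} = 0
G(17) = mex{2,2,2,1} = 0
G(18) = mex{0,2,2,2} = 1
G(19) = mex{0,0,2,2} = 1
G(20) = mex{0,0,0,2} = 1
G(21) = mex{0,0,0,0} = 1
G(22) = mex{0,0,0,0} = 1
G(23) = mex{1,0,0,0} = 2
G(24) = mex{1,1,0,0} = 2
G(25) = mex{1,1,1,0} = 2
G(26) = mex{1,1,1,1} = 0
G(27) = mex{1,1,1,1} = 0
G(n+13) = G(n) holds for n = 0,…,7 (a full window of length max(S) = 8), so the sequence is purely periodic with period 13.

13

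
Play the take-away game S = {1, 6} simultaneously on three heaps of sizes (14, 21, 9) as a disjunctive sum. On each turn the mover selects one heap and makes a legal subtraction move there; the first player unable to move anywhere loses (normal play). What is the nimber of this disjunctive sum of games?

All heaps use S = {1, 6}:
G(0) = 0
G(1) = mex{0} = 1
G(2) = mex{1} = 0
G(3) = mex{0} = 1
G(4) = mex{1} = 0
G(5) = mex{0} = 1
G(6) = mex{1,0} = 2
G(7) = mex{2,1} = 0
G(8) = mex{0,0} = 1
G(9) = mex{1,1} = 0
G(10) = mex{0,0} = 1
G(11) = mex{1,1} = 0
G(12) = mex{0,2} = 1
G(13) = mex{1,0} = 2
G(14) = mex{2,1} = 0
G(15) = mex{0,0} = 1
G(16) = mex{1,1} = 0
G(17) = mex{0,0} = 1
G(18) = mex{1,1} = 0
G(19) = mex{0,2} = 1
G(20) = mex{1,0} = 2
G(21) = mex{2,1} = 0
Heap A: G(14) = 0.
Heap B: G(21) = 0.
Heap C: G(9) = 0.
Combined Grundy value = 0 ⊕ 0 ⊕ 0 = 0.

0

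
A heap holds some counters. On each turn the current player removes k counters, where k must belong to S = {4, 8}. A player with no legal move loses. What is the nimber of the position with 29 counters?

1

G(0) = 0
G(1) = mex{} = 0
G(2) = mex{} = 0
G(3) = mex{} = 0
G(4) = mex{0} = 1
G(5) = mex{0} = 1
G(6) = mex{0} = 1
G(7) = mex{0} = 1
G(8) = mex{1,0} = 2
G(9) = mex{1,0} = 2
G(10) = mex{1,0} = 2
G(11) = mex{1,0} = 2
G(12) = mex{2,1} = 0
G(13) = mex{2,1} = 0
G(14) = mex{2,1} = 0
G(15) = mex{2,1} = 0
G(16) = mex{0,2} = 1
G(17) = mex{0,2} = 1
G(18) = mex{0,2} = 1
G(19) = mex{0,2} = 1
G(20) = mex{1,0} = 2
G(21) = mex{1,0} = 2
G(22) = mex{1,0} = 2
G(23) = mex{1,0} = 2
G(24) = mex{2,1} = 0
G(25) = mex{2,1} = 0
G(26) = mex{2,1} = 0
G(27) = mex{2,1} = 0
G(28) = mex{0,2} = 1
G(29) = mex{0,2} = 1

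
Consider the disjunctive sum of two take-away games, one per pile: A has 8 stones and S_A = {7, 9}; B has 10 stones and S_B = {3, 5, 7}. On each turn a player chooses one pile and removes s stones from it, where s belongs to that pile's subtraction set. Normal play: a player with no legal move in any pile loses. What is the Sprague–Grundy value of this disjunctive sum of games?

1

Pile A, S = {7, 9}:
n : 0 1 2 3 4 5 6 7 8
G : 0 0 0 0 0 0 0 1 1
G_A(8) = 1.
Pile B, S = {3, 5, 7}:
n :  0  1  2  3  4  5  6  7  8  9 10
G :  0  0  0  1  1  1  2  2  2  3  0
G_B(10) = 0.
Combined Grundy value = 1 ⊕ 0 = 1.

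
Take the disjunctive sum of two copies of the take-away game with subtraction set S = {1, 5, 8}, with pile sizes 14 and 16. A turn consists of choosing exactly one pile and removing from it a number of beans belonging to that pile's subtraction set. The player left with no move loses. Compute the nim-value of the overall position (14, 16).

0

All piles use S = {1, 5, 8}:
G(0) = 0
G(1) = mex{0} = 1
G(2) = mex{1} = 0
G(3) = mex{0} = 1
G(4) = mex{1} = 0
G(5) = mex{0,0} = 1
G(6) = mex{1,1} = 0
G(7) = mex{0,0} = 1
G(8) = mex{1,1,0} = 2
G(9) = mex{2,0,1} = 3
G(10) = mex{3,1,0} = 2
G(11) = mex{2,0,1} = 3
G(12) = mex{3,1,0} = 2
G(13) = mex{2,2,1} = 0
G(14) = mex{0,3,0} = 1
G(15) = mex{1,2,1} = 0
G(16) = mex{0,3,2} = 1
Pile A: G(14) = 1.
Pile B: G(16) = 1.
Combined Grundy value = 1 ⊕ 1 = 0.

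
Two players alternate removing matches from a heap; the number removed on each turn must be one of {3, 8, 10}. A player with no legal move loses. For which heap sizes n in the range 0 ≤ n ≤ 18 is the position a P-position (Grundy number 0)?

n :  0  1  2  3  4  5  6  7  8  9 10 11 12 13 14 15 16 17 18
G :  0  0  0  1  1  1  0  0  2  1  1  3  2  0  2  3  1  3  0
P-positions are exactly the n with G(n) = 0.

0, 1, 2, 6, 7, 13, 18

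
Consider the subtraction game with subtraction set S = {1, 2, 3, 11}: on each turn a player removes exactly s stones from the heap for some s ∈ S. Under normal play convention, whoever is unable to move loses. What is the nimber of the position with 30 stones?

G(0) = 0
G(1) = mex{0} = 1
G(2) = mex{1,0} = 2
G(3) = mex{2,1,0} = 3
G(4) = mex{3,2,1} = 0
G(5) = mex{0,3,2} = 1
G(6) = mex{1,0,3} = 2
G(7) = mex{2,1,0} = 3
G(8) = mex{3,2,1} = 0
G(9) = mex{0,3,2} = 1
G(10) = mex{1,0,3} = 2
G(11) = mex{2,1,0,0} = 3
G(12) = mex{3,2,1,1} = 0
G(13) = mex{0,3,2,2} = 1
G(14) = mex{1,0,3,3} = 2
G(15) = mex{2,1,0,0} = 3
G(16) = mex{3,2,1,1} = 0
G(17) = mex{0,3,2,2} = 1
G(18) = mex{1,0,3,3} = 2
G(19) = mex{2,1,0,0} = 3
G(20) = mex{3,2,1,1} = 0
G(21) = mex{0,3,2,2} = 1
G(22) = mex{1,0,3,3} = 2
G(23) = mex{2,1,0,0} = 3
G(24) = mex{3,2,1,1} = 0
G(25) = mex{0,3,2,2} = 1
G(26) = mex{1,0,3,3} = 2
G(27) = mex{2,1,0,0} = 3
G(28) = mex{3,2,1,1} = 0
G(29) = mex{0,3,2,2} = 1
G(30) = mex{1,0,3,3} = 2

2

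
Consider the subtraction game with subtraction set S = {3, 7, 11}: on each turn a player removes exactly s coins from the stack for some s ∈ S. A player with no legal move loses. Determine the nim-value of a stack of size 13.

1

n :  0  1  2  3  4  5  6  7  8  9 10 11 12 13
G :  0  0  0  1  1  1  0  2  2  1  0  3  2  1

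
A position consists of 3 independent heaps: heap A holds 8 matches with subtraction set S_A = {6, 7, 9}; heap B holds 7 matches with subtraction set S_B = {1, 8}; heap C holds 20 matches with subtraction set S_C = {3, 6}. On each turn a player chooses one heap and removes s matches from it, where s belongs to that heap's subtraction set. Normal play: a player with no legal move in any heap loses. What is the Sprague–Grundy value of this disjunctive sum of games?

Heap A, S = {6, 7, 9}:
n : 0 1 2 3 4 5 6 7 8
G : 0 0 0 0 0 0 1 1 1
G_A(8) = 1.
Heap B, S = {1, 8}:
n : 0 1 2 3 4 5 6 7
G : 0 1 0 1 0 1 0 1
G_B(7) = 1.
Heap C, S = {3, 6}:
G(0) = 0
G(1) = mex{} = 0
G(2) = mex{} = 0
G(3) = mex{0} = 1
G(4) = mex{0} = 1
G(5) = mex{0} = 1
G(6) = mex{1,0} = 2
G(7) = mex{1,0} = 2
G(8) = mex{1,0} = 2
G(9) = mex{2,1} = 0
G(10) = mex{2,1} = 0
G(11) = mex{2,1} = 0
G(12) = mex{0,2} = 1
G(13) = mex{0,2} = 1
G(14) = mex{0,2} = 1
G(15) = mex{1,0} = 2
G(16) = mex{1,0} = 2
G(17) = mex{1,0} = 2
G(18) = mex{2,1} = 0
G(19) = mex{2,1} = 0
G(20) = mex{2,1} = 0
G_C(20) = 0.
Combined Grundy value = 1 ⊕ 1 ⊕ 0 = 0.

0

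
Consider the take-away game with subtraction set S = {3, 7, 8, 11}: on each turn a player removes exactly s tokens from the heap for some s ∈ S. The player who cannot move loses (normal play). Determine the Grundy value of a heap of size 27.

G(0) = 0
G(1) = mex{} = 0
G(2) = mex{} = 0
G(3) = mex{0} = 1
G(4) = mex{0} = 1
G(5) = mex{0} = 1
G(6) = mex{1} = 0
G(7) = mex{1,0} = 2
G(8) = mex{1,0,0} = 2
G(9) = mex{0,0,0} = 1
G(10) = mex{2,1,0} = 3
G(11) = mex{2,1,1,0} = 3
G(12) = mex{1,1,1,0} = 2
G(13) = mex{3,0,1,0} = 2
G(14) = mex{3,2,0,1} = 4
G(15) = mex{2,2,2,1} = 0
G(16) = mex{2,1,2,1} = 0
G(17) = mex{4,3,1,0} = 2
G(18) = mex{0,3,3,2} = 1
G(19) = mex{0,2,3,2} = 1
G(20) = mex{2,2,2,1} = 0
G(21) = mex{1,4,2,3} = 0
G(22) = mex{1,0,4,3} = 2
G(23) = mex{0,0,0,2} = 1
G(24) = mex{0,2,0,2} = 1
G(25) = mex{2,1,2,4} = 0
G(26) = mex{1,1,1,0} = 2
G(27) = mex{1,0,1,0} = 2

2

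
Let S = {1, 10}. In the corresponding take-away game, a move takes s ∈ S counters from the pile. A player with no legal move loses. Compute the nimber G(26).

0

G(0) = 0
G(1) = mex{0} = 1
G(2) = mex{1} = 0
G(3) = mex{0} = 1
G(4) = mex{1} = 0
G(5) = mex{0} = 1
G(6) = mex{1} = 0
G(7) = mex{0} = 1
G(8) = mex{1} = 0
G(9) = mex{0} = 1
G(10) = mex{1,0} = 2
G(11) = mex{2,1} = 0
G(12) = mex{0,0} = 1
G(13) = mex{1,1} = 0
G(14) = mex{0,0} = 1
G(15) = mex{1,1} = 0
G(16) = mex{0,0} = 1
G(17) = mex{1,1} = 0
G(18) = mex{0,0} = 1
G(19) = mex{1,1} = 0
G(20) = mex{0,2} = 1
G(21) = mex{1,0} = 2
G(22) = mex{2,1} = 0
G(23) = mex{0,0} = 1
G(24) = mex{1,1} = 0
G(25) = mex{0,0} = 1
G(26) = mex{1,1} = 0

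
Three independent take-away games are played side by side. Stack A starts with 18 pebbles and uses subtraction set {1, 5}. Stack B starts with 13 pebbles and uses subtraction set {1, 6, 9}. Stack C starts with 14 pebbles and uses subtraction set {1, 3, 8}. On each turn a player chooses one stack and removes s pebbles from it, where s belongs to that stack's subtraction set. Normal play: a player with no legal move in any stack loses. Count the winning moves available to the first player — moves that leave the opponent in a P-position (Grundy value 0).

0

Stack A, S = {1, 5}:
G(0) = 0
G(1) = mex{0} = 1
G(2) = mex{1} = 0
G(3) = mex{0} = 1
G(4) = mex{1} = 0
G(5) = mex{0,0} = 1
G(6) = mex{1,1} = 0
G(7) = mex{0,0} = 1
G(8) = mex{1,1} = 0
G(9) = mex{0,0} = 1
G(10) = mex{1,1} = 0
G(11) = mex{0,0} = 1
G(12) = mex{1,1} = 0
G(13) = mex{0,0} = 1
G(14) = mex{1,1} = 0
G(15) = mex{0,0} = 1
G(16) = mex{1,1} = 0
G(17) = mex{0,0} = 1
G(18) = mex{1,1} = 0
G_A(18) = 0.
Stack B, S = {1, 6, 9}:
G(0) = 0
G(1) = mex{0} = 1
G(2) = mex{1} = 0
G(3) = mex{0} = 1
G(4) = mex{1} = 0
G(5) = mex{0} = 1
G(6) = mex{1,0} = 2
G(7) = mex{2,1} = 0
G(8) = mex{0,0} = 1
G(9) = mex{1,1,0} = 2
G(10) = mex{2,0,1} = 3
G(11) = mex{3,1,0} = 2
G(12) = mex{2,2,1} = 0
G(13) = mex{0,0,0} = 1
G_B(13) = 1.
Stack C, S = {1, 3, 8}:
n :  0  1  2  3  4  5  6  7  8  9 10 11 12 13 14
G :  0  1  0  1  0  1  0  1  2  3  2  0  1  0  1
G_C(14) = 1.
Combined Grundy value = 0 ⊕ 1 ⊕ 1 = 0.
A winning move leaves total XOR = 0, i.e. changes one component's Grundy value g to g ⊕ X where X is the current total.
Stack A: target g' = 0⊕0 = 0, but every legal move changes the Grundy value (mex property), so 0 moves.
Stack B: target g' = 1⊕0 = 1, but every legal move changes the Grundy value (mex property), so 0 moves.
Stack C: target g' = 1⊕0 = 1, but every legal move changes the Grundy value (mex property), so 0 moves.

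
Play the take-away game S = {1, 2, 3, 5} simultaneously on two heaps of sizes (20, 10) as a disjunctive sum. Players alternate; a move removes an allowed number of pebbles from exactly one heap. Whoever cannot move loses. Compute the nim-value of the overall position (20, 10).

2

All heaps use S = {1, 2, 3, 5}:
G(0) = 0
G(1) = mex{0} = 1
G(2) = mex{1,0} = 2
G(3) = mex{2,1,0} = 3
G(4) = mex{3,2,1} = 0
G(5) = mex{0,3,2,0} = 1
G(6) = mex{1,0,3,1} = 2
G(7) = mex{2,1,0,2} = 3
G(8) = mex{3,2,1,3} = 0
G(9) = mex{0,3,2,0} = 1
G(10) = mex{1,0,3,1} = 2
G(11) = mex{2,1,0,2} = 3
G(12) = mex{3,2,1,3} = 0
G(13) = mex{0,3,2,0} = 1
G(14) = mex{1,0,3,1} = 2
G(15) = mex{2,1,0,2} = 3
G(16) = mex{3,2,1,3} = 0
G(17) = mex{0,3,2,0} = 1
G(18) = mex{1,0,3,1} = 2
G(19) = mex{2,1,0,2} = 3
G(20) = mex{3,2,1,3} = 0
Heap A: G(20) = 0.
Heap B: G(10) = 2.
Combined Grundy value = 0 ⊕ 2 = 2.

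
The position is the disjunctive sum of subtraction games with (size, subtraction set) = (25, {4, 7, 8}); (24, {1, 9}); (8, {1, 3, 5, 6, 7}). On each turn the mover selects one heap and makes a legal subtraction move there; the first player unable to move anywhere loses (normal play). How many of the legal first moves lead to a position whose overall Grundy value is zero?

Heap A, S = {4, 7, 8}:
n :  0  1  2  3  4  5  6  7  8  9 10 11 12 13 14 15 16 17 18 19 20 21 22 23 24 25
G :  0  0  0  0  1  1  1  1  2  2  2  2  0  0  0  0  1  1  1  1  2  2  2  2  0  0
G_A(25) = 0.
Heap B, S = {1, 9}:
n :  0  1  2  3  4  5  6  7  8  9 10 11 12 13 14 15 16 17 18 19 20 21 22 23 24
G :  0  1  0  1  0  1  0  1  0  1  0  1  0  1  0  1  0  1  0  1  0  1  0  1  0
G_B(24) = 0.
Heap C, S = {1, 3, 5, 6, 7}:
G(0) = 0
G(1) = mex{0} = 1
G(2) = mex{1} = 0
G(3) = mex{0,0} = 1
G(4) = mex{1,1} = 0
G(5) = mex{0,0,0} = 1
G(6) = mex{1,1,1,0} = 2
G(7) = mex{2,0,0,1,0} = 3
G(8) = mex{3,1,1,0,1} = 2
G_C(8) = 2.
Combined Grundy value = 0 ⊕ 0 ⊕ 2 = 2.
A winning move leaves total XOR = 0, i.e. changes one component's Grundy value g to g ⊕ X where X is the current total.
Heap A: need g' = 0⊕2 = 2. Options: 25−4→G=2, 25−7→G=1, 25−8→G=1. Hits: 1.
Heap B: need g' = 0⊕2 = 2. Options: 24−1→G=1, 24−9→G=1. Hits: 0.
Heap C: need g' = 2⊕2 = 0. Options: 8−1→G=3, 8−3→G=1, 8−5→G=1, 8−6→G=0, 8−7→G=1. Hits: 1.

2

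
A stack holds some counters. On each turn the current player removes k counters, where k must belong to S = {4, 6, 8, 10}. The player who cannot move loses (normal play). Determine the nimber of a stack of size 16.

G(0) = 0
G(1) = mex{} = 0
G(2) = mex{} = 0
G(3) = mex{} = 0
G(4) = mex{0} = 1
G(5) = mex{0} = 1
G(6) = mex{0,0} = 1
G(7) = mex{0,0} = 1
G(8) = mex{1,0,0} = 2
G(9) = mex{1,0,0} = 2
G(10) = mex{1,1,0,0} = 2
G(11) = mex{1,1,0,0} = 2
G(12) = mex{2,1,1,0} = 3
G(13) = mex{2,1,1,0} = 3
G(14) = mex{2,2,1,1} = 0
G(15) = mex{2,2,1,1} = 0
G(16) = mex{3,2,2,1} = 0

0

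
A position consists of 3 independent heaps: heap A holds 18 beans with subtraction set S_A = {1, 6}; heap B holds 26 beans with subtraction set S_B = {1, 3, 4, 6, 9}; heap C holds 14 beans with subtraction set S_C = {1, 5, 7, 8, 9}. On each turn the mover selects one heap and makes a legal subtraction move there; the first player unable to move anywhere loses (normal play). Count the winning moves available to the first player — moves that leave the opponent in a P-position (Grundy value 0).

Heap A, S = {1, 6}:
n :  0  1  2  3  4  5  6  7  8  9 10 11 12 13 14 15 16 17 18
G :  0  1  0  1  0  1  2  0  1  0  1  0  1  2  0  1  0  1  0
G_A(18) = 0.
Heap B, S = {1, 3, 4, 6, 9}:
n :  0  1  2  3  4  5  6  7  8  9 10 11 12 13 14 15 16 17 18 19 20 21 22 23 24 25 26
G :  0  1  0  1  2  3  2  0  1  4  3  2  0  1  0  1  2  3  2  0  1  4  3  2  0  1  0
G_B(26) = 0.
Heap C, S = {1, 5, 7, 8, 9}:
G(0) = 0
G(1) = mex{0} = 1
G(2) = mex{1} = 0
G(3) = mex{0} = 1
G(4) = mex{1} = 0
G(5) = mex{0,0} = 1
G(6) = mex{1,1} = 0
G(7) = mex{0,0,0} = 1
G(8) = mex{1,1,1,0} = 2
G(9) = mex{2,0,0,1,0} = 3
G(10) = mex{3,1,1,0,1} = 2
G(11) = mex{2,0,0,1,0} = 3
G(12) = mex{3,1,1,0,1} = 2
G(13) = mex{2,2,0,1,0} = 3
G(14) = mex{3,3,1,0,1} = 2
G_C(14) = 2.
Combined Grundy value = 0 ⊕ 0 ⊕ 2 = 2.
A winning move leaves total XOR = 0, i.e. changes one component's Grundy value g to g ⊕ X where X is the current total.
Heap A: need g' = 0⊕2 = 2. Options: 18−1→G=1, 18−6→G=1. Hits: 0.
Heap B: need g' = 0⊕2 = 2. Options: 26−1→G=1, 26−3→G=2, 26−4→G=3, 26−6→G=1, 26−9→G=3. Hits: 1.
Heap C: need g' = 2⊕2 = 0. Options: 14−1→G=3, 14−5→G=3, 14−7→G=1, 14−8→G=0, 14−9→G=1. Hits: 1.

2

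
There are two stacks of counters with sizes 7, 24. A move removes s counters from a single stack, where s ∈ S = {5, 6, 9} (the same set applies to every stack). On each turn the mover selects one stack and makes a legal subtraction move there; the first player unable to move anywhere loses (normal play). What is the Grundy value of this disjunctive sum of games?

All stacks use S = {5, 6, 9}:
n :  0  1  2  3  4  5  6  7  8  9 10 11 12 13 14 15 16 17 18 19 20 21 22 23 24
G :  0  0  0  0  0  1  1  1  1  1  2  2  2  2  0  0  0  0  0  1  1  1  1  1  2
Stack A: G(7) = 1.
Stack B: G(24) = 2.
Combined Grundy value = 1 ⊕ 2 = 3.

3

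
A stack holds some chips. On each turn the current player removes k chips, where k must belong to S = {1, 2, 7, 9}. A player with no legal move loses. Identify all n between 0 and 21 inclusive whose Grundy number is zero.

0, 3, 6, 11, 14, 17

G(0) = 0
G(1) = mex{0} = 1
G(2) = mex{1,0} = 2
G(3) = mex{2,1} = 0
G(4) = mex{0,2} = 1
G(5) = mex{1,0} = 2
G(6) = mex{2,1} = 0
G(7) = mex{0,2,0} = 1
G(8) = mex{1,0,1} = 2
G(9) = mex{2,1,2,0} = 3
G(10) = mex{3,2,0,1} = 4
G(11) = mex{4,3,1,2} = 0
G(12) = mex{0,4,2,0} = 1
G(13) = mex{1,0,0,1} = 2
G(14) = mex{2,1,1,2} = 0
G(15) = mex{0,2,2,0} = 1
G(16) = mex{1,0,3,1} = 2
G(17) = mex{2,1,4,2} = 0
G(18) = mex{0,2,0,3} = 1
G(19) = mex{1,0,1,4} = 2
G(20) = mex{2,1,2,0} = 3
G(21) = mex{3,2,0,1} = 4
P-positions are exactly the n with G(n) = 0.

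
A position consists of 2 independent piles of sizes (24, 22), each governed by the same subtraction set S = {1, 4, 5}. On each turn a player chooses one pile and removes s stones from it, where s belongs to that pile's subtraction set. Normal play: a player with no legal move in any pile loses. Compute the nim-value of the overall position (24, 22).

2

All piles use S = {1, 4, 5}:
n :  0  1  2  3  4  5  6  7  8  9 10 11 12 13 14 15 16 17 18 19 20 21 22 23 24
G :  0  1  0  1  2  3  2  3  0  1  0  1  2  3  2  3  0  1  0  1  2  3  2  3  0
Pile A: G(24) = 0.
Pile B: G(22) = 2.
Combined Grundy value = 0 ⊕ 2 = 2.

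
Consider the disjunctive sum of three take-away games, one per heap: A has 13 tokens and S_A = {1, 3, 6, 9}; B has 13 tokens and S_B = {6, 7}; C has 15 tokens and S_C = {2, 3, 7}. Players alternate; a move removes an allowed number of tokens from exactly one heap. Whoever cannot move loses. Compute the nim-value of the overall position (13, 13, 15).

1

Heap A, S = {1, 3, 6, 9}:
G(0) = 0
G(1) = mex{0} = 1
G(2) = mex{1} = 0
G(3) = mex{0,0} = 1
G(4) = mex{1,1} = 0
G(5) = mex{0,0} = 1
G(6) = mex{1,1,0} = 2
G(7) = mex{2,0,1} = 3
G(8) = mex{3,1,0} = 2
G(9) = mex{2,2,1,0} = 3
G(10) = mex{3,3,0,1} = 2
G(11) = mex{2,2,1,0} = 3
G(12) = mex{3,3,2,1} = 0
G(13) = mex{0,2,3,0} = 1
G_A(13) = 1.
Heap B, S = {6, 7}:
n :  0  1  2  3  4  5  6  7  8  9 10 11 12 13
G :  0  0  0  0  0  0  1  1  1  1  1  1  2  0
G_B(13) = 0.
Heap C, S = {2, 3, 7}:
n :  0  1  2  3  4  5  6  7  8  9 10 11 12 13 14 15
G :  0  0  1  1  2  0  0  1  1  2  0  0  1  1  2  0
G_C(15) = 0.
Combined Grundy value = 1 ⊕ 0 ⊕ 0 = 1.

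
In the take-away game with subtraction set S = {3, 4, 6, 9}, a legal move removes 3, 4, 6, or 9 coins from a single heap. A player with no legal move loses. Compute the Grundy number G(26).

G(0) = 0
G(1) = mex{} = 0
G(2) = mex{} = 0
G(3) = mex{0} = 1
G(4) = mex{0,0} = 1
G(5) = mex{0,0} = 1
G(6) = mex{1,0,0} = 2
G(7) = mex{1,1,0} = 2
G(8) = mex{1,1,0} = 2
G(9) = mex{2,1,1,0} = 3
G(10) = mex{2,2,1,0} = 3
G(11) = mex{2,2,1,0} = 3
G(12) = mex{3,2,2,1} = 0
G(13) = mex{3,3,2,1} = 0
G(14) = mex{3,3,2,1} = 0
G(15) = mex{0,3,3,2} = 1
G(16) = mex{0,0,3,2} = 1
G(17) = mex{0,0,3,2} = 1
G(18) = mex{1,0,0,3} = 2
G(19) = mex{1,1,0,3} = 2
G(20) = mex{1,1,0,3} = 2
G(21) = mex{2,1,1,0} = 3
G(22) = mex{2,2,1,0} = 3
G(23) = mex{2,2,1,0} = 3
G(24) = mex{3,2,2,1} = 0
G(25) = mex{3,3,2,1} = 0
G(26) = mex{3,3,2,1} = 0

0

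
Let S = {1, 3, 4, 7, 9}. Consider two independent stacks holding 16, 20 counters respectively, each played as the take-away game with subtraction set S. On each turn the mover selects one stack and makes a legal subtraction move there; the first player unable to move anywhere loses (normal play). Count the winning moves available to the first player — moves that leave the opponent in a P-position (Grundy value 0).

2

All stacks use S = {1, 3, 4, 7, 9}:
n :  0  1  2  3  4  5  6  7  8  9 10 11 12 13 14 15 16 17 18 19 20
G :  0  1  0  1  2  3  2  3  0  1  0  1  2  3  2  3  0  1  0  1  2
Stack A: G(16) = 0.
Stack B: G(20) = 2.
Combined Grundy value = 0 ⊕ 2 = 2.
A winning move leaves total XOR = 0, i.e. changes one component's Grundy value g to g ⊕ X where X is the current total.
Stack A: need g' = 0⊕2 = 2. Options: 16−1→G=3, 16−3→G=3, 16−4→G=2, 16−7→G=1, 16−9→G=3. Hits: 1.
Stack B: need g' = 2⊕2 = 0. Options: 20−1→G=1, 20−3→G=1, 20−4→G=0, 20−7→G=3, 20−9→G=1. Hits: 1.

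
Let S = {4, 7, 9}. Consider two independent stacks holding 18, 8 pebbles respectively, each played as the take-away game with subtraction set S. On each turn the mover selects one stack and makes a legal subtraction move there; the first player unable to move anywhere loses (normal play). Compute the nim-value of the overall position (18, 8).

All stacks use S = {4, 7, 9}:
n :  0  1  2  3  4  5  6  7  8  9 10 11 12 13 14 15 16 17 18
G :  0  0  0  0  1  1  1  1  2  2  2  2  3  0  0  0  0  1  1
Stack A: G(18) = 1.
Stack B: G(8) = 2.
Combined Grundy value = 1 ⊕ 2 = 3.

3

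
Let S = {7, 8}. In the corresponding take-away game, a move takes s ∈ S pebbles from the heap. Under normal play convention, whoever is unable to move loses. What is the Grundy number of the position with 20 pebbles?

n :  0  1  2  3  4  5  6  7  8  9 10 11 12 13 14 15 16 17 18 19 20
G :  0  0  0  0  0  0  0  1  1  1  1  1  1  1  2  0  0  0  0  0  0

0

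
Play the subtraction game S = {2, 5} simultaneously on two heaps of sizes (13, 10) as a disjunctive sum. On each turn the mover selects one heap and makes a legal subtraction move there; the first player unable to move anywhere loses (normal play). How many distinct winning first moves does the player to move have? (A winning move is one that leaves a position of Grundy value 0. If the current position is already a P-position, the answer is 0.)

0

All heaps use S = {2, 5}:
n :  0  1  2  3  4  5  6  7  8  9 10 11 12 13
G :  0  0  1  1  0  2  1  0  0  1  1  0  2  1
Heap A: G(13) = 1.
Heap B: G(10) = 1.
Combined Grundy value = 1 ⊕ 1 = 0.
A winning move leaves total XOR = 0, i.e. changes one component's Grundy value g to g ⊕ X where X is the current total.
Heap A: target g' = 1⊕0 = 1, but every legal move changes the Grundy value (mex property), so 0 moves.
Heap B: target g' = 1⊕0 = 1, but every legal move changes the Grundy value (mex property), so 0 moves.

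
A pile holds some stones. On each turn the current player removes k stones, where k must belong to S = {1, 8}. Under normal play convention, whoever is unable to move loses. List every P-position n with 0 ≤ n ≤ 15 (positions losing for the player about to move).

0, 2, 4, 6, 9, 11, 13, 15

G(0) = 0
G(1) = mex{0} = 1
G(2) = mex{1} = 0
G(3) = mex{0} = 1
G(4) = mex{1} = 0
G(5) = mex{0} = 1
G(6) = mex{1} = 0
G(7) = mex{0} = 1
G(8) = mex{1,0} = 2
G(9) = mex{2,1} = 0
G(10) = mex{0,0} = 1
G(11) = mex{1,1} = 0
G(12) = mex{0,0} = 1
G(13) = mex{1,1} = 0
G(14) = mex{0,0} = 1
G(15) = mex{1,1} = 0
P-positions are exactly the n with G(n) = 0.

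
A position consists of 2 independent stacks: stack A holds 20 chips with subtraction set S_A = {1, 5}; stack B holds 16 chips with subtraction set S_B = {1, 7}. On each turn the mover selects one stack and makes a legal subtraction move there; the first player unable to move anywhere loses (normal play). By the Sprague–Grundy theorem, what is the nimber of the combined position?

0

Stack A, S = {1, 5}:
n :  0  1  2  3  4  5  6  7  8  9 10 11 12 13 14 15 16 17 18 19 20
G :  0  1  0  1  0  1  0  1  0  1  0  1  0  1  0  1  0  1  0  1  0
G_A(20) = 0.
Stack B, S = {1, 7}:
n :  0  1  2  3  4  5  6  7  8  9 10 11 12 13 14 15 16
G :  0  1  0  1  0  1  0  1  0  1  0  1  0  1  0  1  0
G_B(16) = 0.
Combined Grundy value = 0 ⊕ 0 = 0.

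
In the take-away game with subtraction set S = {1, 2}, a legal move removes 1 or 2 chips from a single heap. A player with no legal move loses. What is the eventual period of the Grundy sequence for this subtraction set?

3

n :  0  1  2  3  4  5  6  7  8  9 10 11 12 13 14
G :  0  1  2  0  1  2  0  1  2  0  1  2  0  1  2
G(n+3) = G(n) holds for n = 0,…,1 (a full window of length max(S) = 2), so the sequence is purely periodic with period 3.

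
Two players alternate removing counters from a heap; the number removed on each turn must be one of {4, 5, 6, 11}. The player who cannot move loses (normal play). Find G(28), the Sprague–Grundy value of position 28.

n :  0  1  2  3  4  5  6  7  8  9 10 11 12 13 14 15 16 17 18 19 20 21 22 23 24 25 26 27 28
G :  0  0  0  0  1  1  1  1  2  2  0  2  3  3  1  3  4  0  0  0  0  1  1  1  1  2  2  0  2

2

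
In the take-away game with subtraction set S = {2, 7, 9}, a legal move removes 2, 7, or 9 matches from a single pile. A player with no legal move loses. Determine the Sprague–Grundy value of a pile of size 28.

G(0) = 0
G(1) = mex{} = 0
G(2) = mex{0} = 1
G(3) = mex{0} = 1
G(4) = mex{1} = 0
G(5) = mex{1} = 0
G(6) = mex{0} = 1
G(7) = mex{0,0} = 1
G(8) = mex{1,0} = 2
G(9) = mex{1,1,0} = 2
G(10) = mex{2,1,0} = 3
G(11) = mex{2,0,1} = 3
G(12) = mex{3,0,1} = 2
G(13) = mex{3,1,0} = 2
G(14) = mex{2,1,0} = 3
G(15) = mex{2,2,1} = 0
G(16) = mex{3,2,1} = 0
G(17) = mex{0,3,2} = 1
G(18) = mex{0,3,2} = 1
G(19) = mex{1,2,3} = 0
G(20) = mex{1,2,3} = 0
G(21) = mex{0,3,2} = 1
G(22) = mex{0,0,2} = 1
G(23) = mex{1,0,3} = 2
G(24) = mex{1,1,0} = 2
G(25) = mex{2,1,0} = 3
G(26) = mex{2,0,1} = 3
G(27) = mex{3,0,1} = 2
G(28) = mex{3,1,0} = 2

2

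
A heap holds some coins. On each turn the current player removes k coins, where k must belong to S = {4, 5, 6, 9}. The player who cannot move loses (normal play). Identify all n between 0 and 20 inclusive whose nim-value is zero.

G(0) = 0
G(1) = mex{} = 0
G(2) = mex{} = 0
G(3) = mex{} = 0
G(4) = mex{0} = 1
G(5) = mex{0,0} = 1
G(6) = mex{0,0,0} = 1
G(7) = mex{0,0,0} = 1
G(8) = mex{1,0,0} = 2
G(9) = mex{1,1,0,0} = 2
G(10) = mex{1,1,1,0} = 2
G(11) = mex{1,1,1,0} = 2
G(12) = mex{2,1,1,0} = 3
G(13) = mex{2,2,1,1} = 0
G(14) = mex{2,2,2,1} = 0
G(15) = mex{2,2,2,1} = 0
G(16) = mex{3,2,2,1} = 0
G(17) = mex{0,3,2,2} = 1
G(18) = mex{0,0,3,2} = 1
G(19) = mex{0,0,0,2} = 1
G(20) = mex{0,0,0,2} = 1
P-positions are exactly the n with G(n) = 0.

0, 1, 2, 3, 13, 14, 15, 16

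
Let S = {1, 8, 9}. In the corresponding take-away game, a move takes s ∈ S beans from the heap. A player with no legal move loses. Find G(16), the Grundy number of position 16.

0

n :  0  1  2  3  4  5  6  7  8  9 10 11 12 13 14 15 16
G :  0  1  0  1  0  1  0  1  2  3  2  3  2  3  2  3  0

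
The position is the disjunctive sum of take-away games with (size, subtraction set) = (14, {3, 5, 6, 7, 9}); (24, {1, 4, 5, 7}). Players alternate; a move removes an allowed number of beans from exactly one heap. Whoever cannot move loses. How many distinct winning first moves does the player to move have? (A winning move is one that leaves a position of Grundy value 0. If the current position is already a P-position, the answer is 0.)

Heap A, S = {3, 5, 6, 7, 9}:
G(0) = 0
G(1) = mex{} = 0
G(2) = mex{} = 0
G(3) = mex{0} = 1
G(4) = mex{0} = 1
G(5) = mex{0,0} = 1
G(6) = mex{1,0,0} = 2
G(7) = mex{1,0,0,0} = 2
G(8) = mex{1,1,0,0} = 2
G(9) = mex{2,1,1,0,0} = 3
G(10) = mex{2,1,1,1,0} = 3
G(11) = mex{2,2,1,1,0} = 3
G(12) = mex{3,2,2,1,1} = 0
G(13) = mex{3,2,2,2,1} = 0
G(14) = mex{3,3,2,2,1} = 0
G_A(14) = 0.
Heap B, S = {1, 4, 5, 7}:
n :  0  1  2  3  4  5  6  7  8  9 10 11 12 13 14 15 16 17 18 19 20 21 22 23 24
G :  0  1  0  1  2  3  2  3  0  1  0  1  2  3  2  3  0  1  0  1  2  3  2  3  0
G_B(24) = 0.
Combined Grundy value = 0 ⊕ 0 = 0.
A winning move leaves total XOR = 0, i.e. changes one component's Grundy value g to g ⊕ X where X is the current total.
Heap A: target g' = 0⊕0 = 0, but every legal move changes the Grundy value (mex property), so 0 moves.
Heap B: target g' = 0⊕0 = 0, but every legal move changes the Grundy value (mex property), so 0 moves.

0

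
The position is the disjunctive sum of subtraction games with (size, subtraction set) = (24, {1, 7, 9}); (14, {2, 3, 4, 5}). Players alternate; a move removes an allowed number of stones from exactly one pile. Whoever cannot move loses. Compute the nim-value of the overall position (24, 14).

Pile A, S = {1, 7, 9}:
G(0) = 0
G(1) = mex{0} = 1
G(2) = mex{1} = 0
G(3) = mex{0} = 1
G(4) = mex{1} = 0
G(5) = mex{0} = 1
G(6) = mex{1} = 0
G(7) = mex{0,0} = 1
G(8) = mex{1,1} = 0
G(9) = mex{0,0,0} = 1
G(10) = mex{1,1,1} = 0
G(11) = mex{0,0,0} = 1
G(12) = mex{1,1,1} = 0
G(13) = mex{0,0,0} = 1
G(14) = mex{1,1,1} = 0
G(15) = mex{0,0,0} = 1
G(16) = mex{1,1,1} = 0
G(17) = mex{0,0,0} = 1
G(18) = mex{1,1,1} = 0
G(19) = mex{0,0,0} = 1
G(20) = mex{1,1,1} = 0
G(21) = mex{0,0,0} = 1
G(22) = mex{1,1,1} = 0
G(23) = mex{0,0,0} = 1
G(24) = mex{1,1,1} = 0
G_A(24) = 0.
Pile B, S = {2, 3, 4, 5}:
n :  0  1  2  3  4  5  6  7  8  9 10 11 12 13 14
G :  0  0  1  1  2  2  3  0  0  1  1  2  2  3  0
G_B(14) = 0.
Combined Grundy value = 0 ⊕ 0 = 0.

0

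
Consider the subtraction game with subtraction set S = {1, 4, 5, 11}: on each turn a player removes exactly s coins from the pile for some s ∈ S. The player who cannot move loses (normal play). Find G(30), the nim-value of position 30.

2

G(0) = 0
G(1) = mex{0} = 1
G(2) = mex{1} = 0
G(3) = mex{0} = 1
G(4) = mex{1,0} = 2
G(5) = mex{2,1,0} = 3
G(6) = mex{3,0,1} = 2
G(7) = mex{2,1,0} = 3
G(8) = mex{3,2,1} = 0
G(9) = mex{0,3,2} = 1
G(10) = mex{1,2,3} = 0
G(11) = mex{0,3,2,0} = 1
G(12) = mex{1,0,3,1} = 2
G(13) = mex{2,1,0,0} = 3
G(14) = mex{3,0,1,1} = 2
G(15) = mex{2,1,0,2} = 3
G(16) = mex{3,2,1,3} = 0
G(17) = mex{0,3,2,2} = 1
G(18) = mex{1,2,3,3} = 0
G(19) = mex{0,3,2,0} = 1
G(20) = mex{1,0,3,1} = 2
G(21) = mex{2,1,0,0} = 3
G(22) = mex{3,0,1,1} = 2
G(23) = mex{2,1,0,2} = 3
G(24) = mex{3,2,1,3} = 0
G(25) = mex{0,3,2,2} = 1
G(26) = mex{1,2,3,3} = 0
G(27) = mex{0,3,2,0} = 1
G(28) = mex{1,0,3,1} = 2
G(29) = mex{2,1,0,0} = 3
G(30) = mex{3,0,1,1} = 2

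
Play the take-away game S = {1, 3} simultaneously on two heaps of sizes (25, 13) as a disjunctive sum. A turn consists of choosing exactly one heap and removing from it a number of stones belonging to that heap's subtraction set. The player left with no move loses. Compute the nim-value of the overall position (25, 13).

0

All heaps use S = {1, 3}:
n :  0  1  2  3  4  5  6  7  8  9 10 11 12 13 14 15 16 17 18 19 20 21 22 23 24 25
G :  0  1  0  1  0  1  0  1  0  1  0  1  0  1  0  1  0  1  0  1  0  1  0  1  0  1
Heap A: G(25) = 1.
Heap B: G(13) = 1.
Combined Grundy value = 1 ⊕ 1 = 0.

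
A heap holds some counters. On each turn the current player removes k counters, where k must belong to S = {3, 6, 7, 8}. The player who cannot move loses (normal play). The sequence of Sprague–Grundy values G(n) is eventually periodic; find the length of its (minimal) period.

n :  0  1  2  3  4  5  6  7  8  9 10 11 12 13 14 15 16 17 18 19 20 21 22 23
G :  0  0  0  1  1  1  2  2  2  3  3  0  0  0  1  1  1  2  2  2  3  3  0  0
G(n+11) = G(n) holds for n = 0,…,7 (a full window of length max(S) = 8), so the sequence is purely periodic with period 11.

11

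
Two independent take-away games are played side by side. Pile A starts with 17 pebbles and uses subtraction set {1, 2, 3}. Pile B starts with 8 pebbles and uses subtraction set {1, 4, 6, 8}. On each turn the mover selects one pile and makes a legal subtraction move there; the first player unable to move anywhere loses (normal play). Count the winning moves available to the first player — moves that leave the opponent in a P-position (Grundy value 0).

0

Pile A, S = {1, 2, 3}:
G(0) = 0
G(1) = mex{0} = 1
G(2) = mex{1,0} = 2
G(3) = mex{2,1,0} = 3
G(4) = mex{3,2,1} = 0
G(5) = mex{0,3,2} = 1
G(6) = mex{1,0,3} = 2
G(7) = mex{2,1,0} = 3
G(8) = mex{3,2,1} = 0
G(9) = mex{0,3,2} = 1
G(10) = mex{1,0,3} = 2
G(11) = mex{2,1,0} = 3
G(12) = mex{3,2,1} = 0
G(13) = mex{0,3,2} = 1
G(14) = mex{1,0,3} = 2
G(15) = mex{2,1,0} = 3
G(16) = mex{3,2,1} = 0
G(17) = mex{0,3,2} = 1
G_A(17) = 1.
Pile B, S = {1, 4, 6, 8}:
n : 0 1 2 3 4 5 6 7 8
G : 0 1 0 1 2 0 1 0 1
G_B(8) = 1.
Combined Grundy value = 1 ⊕ 1 = 0.
A winning move leaves total XOR = 0, i.e. changes one component's Grundy value g to g ⊕ X where X is the current total.
Pile A: target g' = 1⊕0 = 1, but every legal move changes the Grundy value (mex property), so 0 moves.
Pile B: target g' = 1⊕0 = 1, but every legal move changes the Grundy value (mex property), so 0 moves.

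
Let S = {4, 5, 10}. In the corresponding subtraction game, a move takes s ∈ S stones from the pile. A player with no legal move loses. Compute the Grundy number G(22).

1

G(0) = 0
G(1) = mex{} = 0
G(2) = mex{} = 0
G(3) = mex{} = 0
G(4) = mex{0} = 1
G(5) = mex{0,0} = 1
G(6) = mex{0,0} = 1
G(7) = mex{0,0} = 1
G(8) = mex{1,0} = 2
G(9) = mex{1,1} = 0
G(10) = mex{1,1,0} = 2
G(11) = mex{1,1,0} = 2
G(12) = mex{2,1,0} = 3
G(13) = mex{0,2,0} = 1
G(14) = mex{2,0,1} = 3
G(15) = mex{2,2,1} = 0
G(16) = mex{3,2,1} = 0
G(17) = mex{1,3,1} = 0
G(18) = mex{3,1,2} = 0
G(19) = mex{0,3,0} = 1
G(20) = mex{0,0,2} = 1
G(21) = mex{0,0,2} = 1
G(22) = mex{0,0,3} = 1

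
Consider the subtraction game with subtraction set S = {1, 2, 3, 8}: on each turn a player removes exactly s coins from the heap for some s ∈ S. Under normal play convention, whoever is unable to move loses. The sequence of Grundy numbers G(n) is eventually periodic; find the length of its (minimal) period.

9

G(0) = 0
G(1) = mex{0} = 1
G(2) = mex{1,0} = 2
G(3) = mex{2,1,0} = 3
G(4) = mex{3,2,1} = 0
G(5) = mex{0,3,2} = 1
G(6) = mex{1,0,3} = 2
G(7) = mex{2,1,0} = 3
G(8) = mex{3,2,1,0} = 4
G(9) = mex{4,3,2,1} = 0
G(10) = mex{0,4,3,2} = 1
G(11) = mex{1,0,4,3} = 2
G(12) = mex{2,1,0,0} = 3
G(13) = mex{3,2,1,1} = 0
G(14) = mex{0,3,2,2} = 1
G(15) = mex{1,0,3,3} = 2
G(16) = mex{2,1,0,4} = 3
G(17) = mex{3,2,1,0} = 4
G(18) = mex{4,3,2,1} = 0
G(19) = mex{0,4,3,2} = 1
G(n+9) = G(n) holds for n = 0,…,7 (a full window of length max(S) = 8), so the sequence is purely periodic with period 9.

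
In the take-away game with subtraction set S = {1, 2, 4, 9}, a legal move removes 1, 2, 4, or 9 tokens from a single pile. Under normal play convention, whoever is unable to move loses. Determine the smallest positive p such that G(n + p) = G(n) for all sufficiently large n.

11

G(0) = 0
G(1) = mex{0} = 1
G(2) = mex{1,0} = 2
G(3) = mex{2,1} = 0
G(4) = mex{0,2,0} = 1
G(5) = mex{1,0,1} = 2
G(6) = mex{2,1,2} = 0
G(7) = mex{0,2,0} = 1
G(8) = mex{1,0,1} = 2
G(9) = mex{2,1,2,0} = 3
G(10) = mex{3,2,0,1} = 4
G(11) = mex{4,3,1,2} = 0
G(12) = mex{0,4,2,0} = 1
G(13) = mex{1,0,3,1} = 2
G(14) = mex{2,1,4,2} = 0
G(15) = mex{0,2,0,0} = 1
G(16) = mex{1,0,1,1} = 2
G(17) = mex{2,1,2,2} = 0
G(18) = mex{0,2,0,3} = 1
G(19) = mex{1,0,1,4} = 2
G(20) = mex{2,1,2,0} = 3
G(21) = mex{3,2,0,1} = 4
G(22) = mex{4,3,1,2} = 0
G(23) = mex{0,4,2,0} = 1
G(n+11) = G(n) holds for n = 0,…,8 (a full window of length max(S) = 9), so the sequence is purely periodic with period 11.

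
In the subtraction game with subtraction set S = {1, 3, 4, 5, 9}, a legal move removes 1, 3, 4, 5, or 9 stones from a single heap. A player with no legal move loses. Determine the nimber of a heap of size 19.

1

n :  0  1  2  3  4  5  6  7  8  9 10 11 12 13 14 15 16 17 18 19
G :  0  1  0  1  2  3  2  3  0  1  0  1  2  3  2  3  0  1  0  1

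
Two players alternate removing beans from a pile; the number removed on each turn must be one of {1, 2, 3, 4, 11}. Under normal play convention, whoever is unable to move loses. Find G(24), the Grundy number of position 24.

G(0) = 0
G(1) = mex{0} = 1
G(2) = mex{1,0} = 2
G(3) = mex{2,1,0} = 3
G(4) = mex{3,2,1,0} = 4
G(5) = mex{4,3,2,1} = 0
G(6) = mex{0,4,3,2} = 1
G(7) = mex{1,0,4,3} = 2
G(8) = mex{2,1,0,4} = 3
G(9) = mex{3,2,1,0} = 4
G(10) = mex{4,3,2,1} = 0
G(11) = mex{0,4,3,2,0} = 1
G(12) = mex{1,0,4,3,1} = 2
G(13) = mex{2,1,0,4,2} = 3
G(14) = mex{3,2,1,0,3} = 4
G(15) = mex{4,3,2,1,4} = 0
G(16) = mex{0,4,3,2,0} = 1
G(17) = mex{1,0,4,3,1} = 2
G(18) = mex{2,1,0,4,2} = 3
G(19) = mex{3,2,1,0,3} = 4
G(20) = mex{4,3,2,1,4} = 0
G(21) = mex{0,4,3,2,0} = 1
G(22) = mex{1,0,4,3,1} = 2
G(23) = mex{2,1,0,4,2} = 3
G(24) = mex{3,2,1,0,3} = 4

4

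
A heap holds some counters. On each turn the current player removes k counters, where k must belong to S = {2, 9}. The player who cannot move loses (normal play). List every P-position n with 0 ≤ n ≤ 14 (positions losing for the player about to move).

n :  0  1  2  3  4  5  6  7  8  9 10 11 12 13 14
G :  0  0  1  1  0  0  1  1  0  2  1  0  0  1  1
P-positions are exactly the n with G(n) = 0.

0, 1, 4, 5, 8, 11, 12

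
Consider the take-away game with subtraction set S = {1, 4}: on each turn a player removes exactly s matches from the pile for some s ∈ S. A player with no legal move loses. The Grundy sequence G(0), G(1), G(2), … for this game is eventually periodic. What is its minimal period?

G(0) = 0
G(1) = mex{0} = 1
G(2) = mex{1} = 0
G(3) = mex{0} = 1
G(4) = mex{1,0} = 2
G(5) = mex{2,1} = 0
G(6) = mex{0,0} = 1
G(7) = mex{1,1} = 0
G(8) = mex{0,2} = 1
G(9) = mex{1,0} = 2
G(10) = mex{2,1} = 0
G(11) = mex{0,0} = 1
G(12) = mex{1,1} = 0
G(13) = mex{0,2} = 1
G(14) = mex{1,0} = 2
G(n+5) = G(n) holds for n = 0,…,3 (a full window of length max(S) = 4), so the sequence is purely periodic with period 5.

5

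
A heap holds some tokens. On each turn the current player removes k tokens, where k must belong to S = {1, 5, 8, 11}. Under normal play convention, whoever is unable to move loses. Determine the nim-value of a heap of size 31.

3

n :  0  1  2  3  4  5  6  7  8  9 10 11 12 13 14 15 16 17 18 19 20 21 22 23 24 25 26 27 28 29 30 31
G :  0  1  0  1  0  1  0  1  2  3  2  3  2  3  2  3  0  1  0  1  0  1  0  1  2  3  2  3  2  3  2  3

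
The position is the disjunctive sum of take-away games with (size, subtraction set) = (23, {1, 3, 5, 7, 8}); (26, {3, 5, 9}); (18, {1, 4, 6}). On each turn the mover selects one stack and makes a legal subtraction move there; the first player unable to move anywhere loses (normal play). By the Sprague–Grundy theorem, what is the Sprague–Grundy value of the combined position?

Stack A, S = {1, 3, 5, 7, 8}:
G(0) = 0
G(1) = mex{0} = 1
G(2) = mex{1} = 0
G(3) = mex{0,0} = 1
G(4) = mex{1,1} = 0
G(5) = mex{0,0,0} = 1
G(6) = mex{1,1,1} = 0
G(7) = mex{0,0,0,0} = 1
G(8) = mex{1,1,1,1,0} = 2
G(9) = mex{2,0,0,0,1} = 3
G(10) = mex{3,1,1,1,0} = 2
G(11) = mex{2,2,0,0,1} = 3
G(12) = mex{3,3,1,1,0} = 2
G(13) = mex{2,2,2,0,1} = 3
G(14) = mex{3,3,3,1,0} = 2
G(15) = mex{2,2,2,2,1} = 0
G(16) = mex{0,3,3,3,2} = 1
G(17) = mex{1,2,2,2,3} = 0
G(18) = mex{0,0,3,3,2} = 1
G(19) = mex{1,1,2,2,3} = 0
G(20) = mex{0,0,0,3,2} = 1
G(21) = mex{1,1,1,2,3} = 0
G(22) = mex{0,0,0,0,2} = 1
G(23) = mex{1,1,1,1,0} = 2
G_A(23) = 2.
Stack B, S = {3, 5, 9}:
G(0) = 0
G(1) = mex{} = 0
G(2) = mex{} = 0
G(3) = mex{0} = 1
G(4) = mex{0} = 1
G(5) = mex{0,0} = 1
G(6) = mex{1,0} = 2
G(7) = mex{1,0} = 2
G(8) = mex{1,1} = 0
G(9) = mex{2,1,0} = 3
G(10) = mex{2,1,0} = 3
G(11) = mex{0,2,0} = 1
G(12) = mex{3,2,1} = 0
G(13) = mex{3,0,1} = 2
G(14) = mex{1,3,1} = 0
G(15) = mex{0,3,2} = 1
G(16) = mex{2,1,2} = 0
G(17) = mex{0,0,0} = 1
G(18) = mex{1,2,3} = 0
G(19) = mex{0,0,3} = 1
G(20) = mex{1,1,1} = 0
G(21) = mex{0,0,0} = 1
G(22) = mex{1,1,2} = 0
G(23) = mex{0,0,0} = 1
G(24) = mex{1,1,1} = 0
G(25) = mex{0,0,0} = 1
G(26) = mex{1,1,1} = 0
G_B(26) = 0.
Stack C, S = {1, 4, 6}:
n :  0  1  2  3  4  5  6  7  8  9 10 11 12 13 14 15 16 17 18
G :  0  1  0  1  2  0  1  0  1  2  0  1  0  1  2  0  1  0  1
G_C(18) = 1.
Combined Grundy value = 2 ⊕ 0 ⊕ 1 = 3.

3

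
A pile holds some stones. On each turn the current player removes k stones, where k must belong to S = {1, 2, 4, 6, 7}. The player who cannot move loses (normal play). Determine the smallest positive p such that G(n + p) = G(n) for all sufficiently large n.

8

G(0) = 0
G(1) = mex{0} = 1
G(2) = mex{1,0} = 2
G(3) = mex{2,1} = 0
G(4) = mex{0,2,0} = 1
G(5) = mex{1,0,1} = 2
G(6) = mex{2,1,2,0} = 3
G(7) = mex{3,2,0,1,0} = 4
G(8) = mex{4,3,1,2,1} = 0
G(9) = mex{0,4,2,0,2} = 1
G(10) = mex{1,0,3,1,0} = 2
G(11) = mex{2,1,4,2,1} = 0
G(12) = mex{0,2,0,3,2} = 1
G(13) = mex{1,0,1,4,3} = 2
G(14) = mex{2,1,2,0,4} = 3
G(15) = mex{3,2,0,1,0} = 4
G(16) = mex{4,3,1,2,1} = 0
G(17) = mex{0,4,2,0,2} = 1
G(n+8) = G(n) holds for n = 0,…,6 (a full window of length max(S) = 7), so the sequence is purely periodic with period 8.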